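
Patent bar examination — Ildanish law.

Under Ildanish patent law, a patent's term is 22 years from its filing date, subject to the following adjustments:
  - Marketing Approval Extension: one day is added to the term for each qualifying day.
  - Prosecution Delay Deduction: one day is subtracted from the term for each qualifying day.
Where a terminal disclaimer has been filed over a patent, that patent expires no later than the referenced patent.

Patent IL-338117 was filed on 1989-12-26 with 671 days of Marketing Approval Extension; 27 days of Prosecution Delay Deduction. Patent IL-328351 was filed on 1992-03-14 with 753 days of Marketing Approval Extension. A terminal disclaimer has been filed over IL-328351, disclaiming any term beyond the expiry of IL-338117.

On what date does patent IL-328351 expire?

September 30, 2013

Natural term of IL-328351:
  Base: filing + 22 years → 14 March 2014.
  Marketing Approval Extension: +753 days → 5 April 2016.
Expiry of referenced patent IL-338117:
  Base: filing + 22 years → 26 December 2011.
  Marketing Approval Extension: +671 days → 27 October 2013.
  Prosecution Delay Deduction: −27 days → 30 September 2013.
Terminal disclaimer: IL-328351 expires on the earlier of 5 April 2016 and 30 September 2013.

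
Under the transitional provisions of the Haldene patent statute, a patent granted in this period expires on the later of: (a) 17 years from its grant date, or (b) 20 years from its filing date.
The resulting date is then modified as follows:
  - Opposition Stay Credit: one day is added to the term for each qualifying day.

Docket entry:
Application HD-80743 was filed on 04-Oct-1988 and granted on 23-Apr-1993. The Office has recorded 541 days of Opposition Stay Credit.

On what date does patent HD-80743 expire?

(a) grant + 17 years → 23 April 2010.
(b) filing + 20 years → 4 October 2008.
Later of the two: 23 April 2010.
Opposition Stay Credit: +541 days → 16 October 2011.

October 16, 2011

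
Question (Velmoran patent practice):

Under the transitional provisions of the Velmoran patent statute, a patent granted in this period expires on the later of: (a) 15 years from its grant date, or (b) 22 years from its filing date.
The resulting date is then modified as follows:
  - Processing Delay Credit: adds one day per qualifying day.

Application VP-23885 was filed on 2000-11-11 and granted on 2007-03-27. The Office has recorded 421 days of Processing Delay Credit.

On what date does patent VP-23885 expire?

January 6, 2024

(a) grant + 15 years → 27 March 2022.
(b) filing + 22 years → 11 November 2022.
Later of the two: 11 November 2022.
Processing Delay Credit: +421 days → 6 January 2024.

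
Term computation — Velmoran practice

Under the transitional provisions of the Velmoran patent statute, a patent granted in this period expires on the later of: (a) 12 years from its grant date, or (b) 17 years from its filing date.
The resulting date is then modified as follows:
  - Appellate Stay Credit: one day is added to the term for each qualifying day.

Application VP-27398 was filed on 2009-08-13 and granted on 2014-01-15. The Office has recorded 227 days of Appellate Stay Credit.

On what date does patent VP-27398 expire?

(a) grant + 12 years → 15 January 2026.
(b) filing + 17 years → 13 August 2026.
Later of the two: 13 August 2026.
Appellate Stay Credit: +227 days → 28 March 2027.

March 28, 2027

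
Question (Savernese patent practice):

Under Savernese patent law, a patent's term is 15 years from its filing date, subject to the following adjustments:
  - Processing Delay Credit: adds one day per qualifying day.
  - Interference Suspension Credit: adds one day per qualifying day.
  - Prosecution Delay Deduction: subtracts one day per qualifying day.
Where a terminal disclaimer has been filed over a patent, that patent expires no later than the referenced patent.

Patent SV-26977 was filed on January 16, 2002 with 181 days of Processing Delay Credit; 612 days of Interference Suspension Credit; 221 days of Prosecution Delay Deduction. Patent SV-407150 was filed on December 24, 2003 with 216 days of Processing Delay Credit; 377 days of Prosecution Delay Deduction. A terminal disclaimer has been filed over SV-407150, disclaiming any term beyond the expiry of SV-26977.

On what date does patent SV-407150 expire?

Natural term of SV-407150:
  Base: filing + 15 years → 24 December 2018.
  Processing Delay Credit: +216 days → 28 July 2019.
  Prosecution Delay Deduction: −377 days → 16 July 2018.
Expiry of referenced patent SV-26977:
  Base: filing + 15 years → 16 January 2017.
  Processing Delay Credit: +181 days → 16 July 2017.
  Interference Suspension Credit: +612 days → 20 March 2019.
  Prosecution Delay Deduction: −221 days → 11 August 2018.
Terminal disclaimer: SV-407150 expires on the earlier of 16 July 2018 and 11 August 2018.

July 16, 2018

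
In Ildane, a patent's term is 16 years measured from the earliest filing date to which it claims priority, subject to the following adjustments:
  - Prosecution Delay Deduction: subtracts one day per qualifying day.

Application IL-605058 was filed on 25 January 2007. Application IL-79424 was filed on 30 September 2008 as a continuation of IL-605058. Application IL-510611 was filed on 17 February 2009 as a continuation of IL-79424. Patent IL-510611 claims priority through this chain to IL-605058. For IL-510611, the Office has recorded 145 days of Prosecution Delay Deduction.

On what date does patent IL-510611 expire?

2022-09-02

Earliest priority filing: 25 January 2007.
Base term: 25 January 2007 + 16 years → 25 January 2023.
Prosecution Delay Deduction: −145 days → 2 September 2022.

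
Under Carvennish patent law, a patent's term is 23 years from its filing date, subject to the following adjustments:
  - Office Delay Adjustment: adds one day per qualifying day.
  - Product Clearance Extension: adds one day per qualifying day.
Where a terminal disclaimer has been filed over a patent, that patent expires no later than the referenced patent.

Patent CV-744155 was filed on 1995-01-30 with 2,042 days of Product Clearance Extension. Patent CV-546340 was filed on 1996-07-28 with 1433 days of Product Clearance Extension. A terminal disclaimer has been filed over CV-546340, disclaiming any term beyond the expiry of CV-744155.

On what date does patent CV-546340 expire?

Natural term of CV-546340:
  Base: filing + 23 years → 28 July 2019.
  Product Clearance Extension: +1433 days → 30 June 2023.
Expiry of referenced patent CV-744155:
  Base: filing + 23 years → 30 January 2018.
  Product Clearance Extension: +2042 days → 3 September 2023.
Terminal disclaimer: CV-546340 expires on the earlier of 30 June 2023 and 3 September 2023.

2023-06-30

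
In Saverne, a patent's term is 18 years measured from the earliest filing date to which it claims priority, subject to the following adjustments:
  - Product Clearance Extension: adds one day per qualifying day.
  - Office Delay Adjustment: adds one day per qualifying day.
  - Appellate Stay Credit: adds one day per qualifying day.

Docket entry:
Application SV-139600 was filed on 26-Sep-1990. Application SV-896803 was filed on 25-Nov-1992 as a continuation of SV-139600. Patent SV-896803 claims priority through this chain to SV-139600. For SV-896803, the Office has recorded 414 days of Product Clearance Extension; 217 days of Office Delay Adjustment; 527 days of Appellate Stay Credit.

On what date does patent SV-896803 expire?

Earliest priority filing: 26 September 1990.
Base term: 26 September 1990 + 18 years → 26 September 2008.
Product Clearance Extension: +414 days → 14 November 2009.
Office Delay Adjustment: +217 days → 19 June 2010.
Appellate Stay Credit: +527 days → 28 November 2011.

November 28, 2011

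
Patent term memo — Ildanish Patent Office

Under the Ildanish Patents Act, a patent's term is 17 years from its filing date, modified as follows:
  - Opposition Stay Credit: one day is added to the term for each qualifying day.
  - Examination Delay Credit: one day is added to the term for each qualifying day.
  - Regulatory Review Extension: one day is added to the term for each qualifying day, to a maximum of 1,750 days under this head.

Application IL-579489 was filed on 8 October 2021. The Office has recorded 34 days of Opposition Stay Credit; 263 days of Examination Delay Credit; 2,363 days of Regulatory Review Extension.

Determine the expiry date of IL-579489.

Base term: filing date + 17 years → 8 October 2038.
Opposition Stay Credit: +34 days → 11 November 2038.
Examination Delay Credit: +263 days → 1 August 2039.
Regulatory Review Extension: 2363 days claimed exceeds the 1750-day cap, so +1750 days → 16 May 2044.

2044-05-16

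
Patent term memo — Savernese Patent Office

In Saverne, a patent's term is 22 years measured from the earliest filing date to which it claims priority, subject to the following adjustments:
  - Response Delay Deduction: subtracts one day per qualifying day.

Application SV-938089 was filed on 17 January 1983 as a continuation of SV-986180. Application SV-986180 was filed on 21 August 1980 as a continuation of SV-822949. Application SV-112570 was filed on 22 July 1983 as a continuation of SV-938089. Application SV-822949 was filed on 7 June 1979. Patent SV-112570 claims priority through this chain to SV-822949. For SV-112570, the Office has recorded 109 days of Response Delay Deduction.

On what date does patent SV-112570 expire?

Earliest priority filing: 7 June 1979.
Base term: 7 June 1979 + 22 years → 7 June 2001.
Response Delay Deduction: −109 days → 18 February 2001.

2001-02-18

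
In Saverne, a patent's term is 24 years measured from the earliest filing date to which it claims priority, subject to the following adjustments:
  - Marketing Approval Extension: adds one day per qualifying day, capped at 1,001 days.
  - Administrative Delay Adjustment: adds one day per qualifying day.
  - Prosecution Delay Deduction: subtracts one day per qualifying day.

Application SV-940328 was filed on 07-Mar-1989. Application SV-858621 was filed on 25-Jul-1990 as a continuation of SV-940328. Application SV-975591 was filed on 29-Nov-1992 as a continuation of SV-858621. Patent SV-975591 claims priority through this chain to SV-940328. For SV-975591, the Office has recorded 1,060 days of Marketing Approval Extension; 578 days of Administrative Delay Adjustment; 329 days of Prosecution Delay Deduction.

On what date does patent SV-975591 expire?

Earliest priority filing: 7 March 1989.
Base term: 7 March 1989 + 24 years → 7 March 2013.
Marketing Approval Extension: 1060 days claimed exceeds the 1001-day cap, so +1001 days → 3 December 2015.
Administrative Delay Adjustment: +578 days → 3 July 2017.
Prosecution Delay Deduction: −329 days → 8 August 2016.

August 8, 2016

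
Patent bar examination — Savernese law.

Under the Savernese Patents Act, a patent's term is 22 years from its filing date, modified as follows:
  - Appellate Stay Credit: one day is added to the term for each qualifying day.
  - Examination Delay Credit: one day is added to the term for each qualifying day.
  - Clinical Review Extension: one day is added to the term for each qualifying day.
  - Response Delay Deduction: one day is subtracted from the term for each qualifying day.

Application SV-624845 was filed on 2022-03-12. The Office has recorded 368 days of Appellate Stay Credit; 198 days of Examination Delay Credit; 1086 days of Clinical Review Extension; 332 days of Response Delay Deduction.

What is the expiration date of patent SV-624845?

October 23, 2047

Base term: filing date + 22 years → 12 March 2044.
Appellate Stay Credit: +368 days → 15 March 2045.
Examination Delay Credit: +198 days → 29 September 2045.
Clinical Review Extension: +1086 days → 19 September 2048.
Response Delay Deduction: −332 days → 23 October 2047.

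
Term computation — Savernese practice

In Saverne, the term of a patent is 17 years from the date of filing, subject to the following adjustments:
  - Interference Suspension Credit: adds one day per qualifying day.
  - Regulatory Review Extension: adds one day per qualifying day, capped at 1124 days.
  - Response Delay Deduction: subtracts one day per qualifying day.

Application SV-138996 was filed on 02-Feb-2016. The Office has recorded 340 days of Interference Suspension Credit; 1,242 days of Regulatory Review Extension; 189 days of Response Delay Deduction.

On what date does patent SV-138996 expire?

Base term: filing date + 17 years → 2 February 2033.
Interference Suspension Credit: +340 days → 8 January 2034.
Regulatory Review Extension: 1242 days claimed exceeds the 1124-day cap, so +1124 days → 5 February 2037.
Response Delay Deduction: −189 days → 31 July 2036.

July 31, 2036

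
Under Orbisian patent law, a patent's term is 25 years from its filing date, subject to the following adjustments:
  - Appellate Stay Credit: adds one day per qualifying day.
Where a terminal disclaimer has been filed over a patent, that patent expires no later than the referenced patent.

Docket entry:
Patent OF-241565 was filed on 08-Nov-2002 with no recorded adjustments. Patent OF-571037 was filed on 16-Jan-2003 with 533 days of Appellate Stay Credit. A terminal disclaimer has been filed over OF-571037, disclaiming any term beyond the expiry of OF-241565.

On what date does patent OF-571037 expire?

Natural term of OF-571037:
  Base: filing + 25 years → 16 January 2028.
  Appellate Stay Credit: +533 days → 2 July 2029.
Expiry of referenced patent OF-241565:
  Base: filing + 25 years → 8 November 2027.
Terminal disclaimer: OF-571037 expires on the earlier of 2 July 2029 and 8 November 2027.

November 8, 2027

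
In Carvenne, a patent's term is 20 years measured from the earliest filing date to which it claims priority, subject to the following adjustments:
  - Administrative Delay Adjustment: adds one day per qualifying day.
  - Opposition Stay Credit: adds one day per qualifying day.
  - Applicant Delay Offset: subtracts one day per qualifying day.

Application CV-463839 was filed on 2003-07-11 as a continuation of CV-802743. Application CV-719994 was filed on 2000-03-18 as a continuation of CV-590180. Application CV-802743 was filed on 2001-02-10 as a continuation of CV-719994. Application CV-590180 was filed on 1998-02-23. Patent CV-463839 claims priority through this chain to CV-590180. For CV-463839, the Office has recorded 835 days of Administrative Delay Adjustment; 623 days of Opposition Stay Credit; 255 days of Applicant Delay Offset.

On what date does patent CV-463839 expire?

2021-06-10

Earliest priority filing: 23 February 1998.
Base term: 23 February 1998 + 20 years → 23 February 2018.
Administrative Delay Adjustment: +835 days → 7 June 2020.
Opposition Stay Credit: +623 days → 20 February 2022.
Applicant Delay Offset: −255 days → 10 June 2021.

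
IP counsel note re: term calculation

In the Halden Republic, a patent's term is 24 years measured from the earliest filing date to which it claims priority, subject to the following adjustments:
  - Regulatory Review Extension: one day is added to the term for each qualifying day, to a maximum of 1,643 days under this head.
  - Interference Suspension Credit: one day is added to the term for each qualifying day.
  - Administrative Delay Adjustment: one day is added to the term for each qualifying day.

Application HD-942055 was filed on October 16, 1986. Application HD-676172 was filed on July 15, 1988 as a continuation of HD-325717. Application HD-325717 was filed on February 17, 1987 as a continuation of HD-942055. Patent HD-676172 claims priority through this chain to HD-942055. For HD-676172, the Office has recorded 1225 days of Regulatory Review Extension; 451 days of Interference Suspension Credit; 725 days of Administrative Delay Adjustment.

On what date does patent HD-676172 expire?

2017-05-13

Earliest priority filing: 16 October 1986.
Base term: 16 October 1986 + 24 years → 16 October 2010.
Regulatory Review Extension: 1225 days (within the 1643-day cap) → +1225 days → 22 February 2014.
Interference Suspension Credit: +451 days → 19 May 2015.
Administrative Delay Adjustment: +725 days → 13 May 2017.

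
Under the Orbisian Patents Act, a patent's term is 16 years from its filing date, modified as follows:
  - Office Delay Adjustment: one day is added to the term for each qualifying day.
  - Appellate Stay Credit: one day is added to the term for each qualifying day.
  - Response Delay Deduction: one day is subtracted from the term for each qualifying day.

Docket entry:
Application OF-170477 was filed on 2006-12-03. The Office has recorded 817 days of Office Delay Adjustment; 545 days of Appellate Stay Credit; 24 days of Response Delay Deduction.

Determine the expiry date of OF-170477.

2026-08-02

Base term: filing date + 16 years → 3 December 2022.
Office Delay Adjustment: +817 days → 27 February 2025.
Appellate Stay Credit: +545 days → 26 August 2026.
Response Delay Deduction: −24 days → 2 August 2026.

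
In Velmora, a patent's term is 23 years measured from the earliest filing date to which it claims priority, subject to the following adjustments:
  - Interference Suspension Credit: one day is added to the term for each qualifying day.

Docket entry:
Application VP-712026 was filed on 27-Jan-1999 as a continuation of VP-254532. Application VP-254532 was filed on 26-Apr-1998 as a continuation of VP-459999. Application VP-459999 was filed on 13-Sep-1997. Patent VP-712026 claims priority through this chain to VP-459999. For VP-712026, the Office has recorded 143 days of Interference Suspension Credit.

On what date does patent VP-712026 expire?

2021-02-03

Earliest priority filing: 13 September 1997.
Base term: 13 September 1997 + 23 years → 13 September 2020.
Interference Suspension Credit: +143 days → 3 February 2021.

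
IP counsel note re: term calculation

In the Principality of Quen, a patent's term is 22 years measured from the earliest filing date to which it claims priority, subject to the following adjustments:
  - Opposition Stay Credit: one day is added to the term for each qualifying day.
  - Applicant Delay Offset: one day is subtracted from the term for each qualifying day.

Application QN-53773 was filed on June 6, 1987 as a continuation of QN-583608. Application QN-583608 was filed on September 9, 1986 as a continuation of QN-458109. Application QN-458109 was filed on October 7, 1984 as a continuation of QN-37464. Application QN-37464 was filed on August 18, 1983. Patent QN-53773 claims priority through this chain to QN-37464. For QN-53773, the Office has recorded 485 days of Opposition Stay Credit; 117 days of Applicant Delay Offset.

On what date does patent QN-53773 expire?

Earliest priority filing: 18 August 1983.
Base term: 18 August 1983 + 22 years → 18 August 2005.
Opposition Stay Credit: +485 days → 16 December 2006.
Applicant Delay Offset: −117 days → 21 August 2006.

2006-08-21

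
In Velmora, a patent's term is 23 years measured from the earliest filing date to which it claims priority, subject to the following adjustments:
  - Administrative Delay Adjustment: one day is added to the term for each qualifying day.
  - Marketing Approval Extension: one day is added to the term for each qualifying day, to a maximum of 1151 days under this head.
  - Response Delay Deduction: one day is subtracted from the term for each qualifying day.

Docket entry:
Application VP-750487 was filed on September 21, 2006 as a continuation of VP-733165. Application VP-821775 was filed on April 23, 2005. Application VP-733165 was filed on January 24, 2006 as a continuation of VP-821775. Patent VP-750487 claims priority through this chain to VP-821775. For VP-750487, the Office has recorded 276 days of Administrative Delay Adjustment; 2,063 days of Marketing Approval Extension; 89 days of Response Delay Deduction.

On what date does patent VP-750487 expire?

Earliest priority filing: 23 April 2005.
Base term: 23 April 2005 + 23 years → 23 April 2028.
Administrative Delay Adjustment: +276 days → 24 January 2029.
Marketing Approval Extension: 2063 days claimed exceeds the 1151-day cap, so +1151 days → 20 March 2032.
Response Delay Deduction: −89 days → 22 December 2031.

December 22, 2031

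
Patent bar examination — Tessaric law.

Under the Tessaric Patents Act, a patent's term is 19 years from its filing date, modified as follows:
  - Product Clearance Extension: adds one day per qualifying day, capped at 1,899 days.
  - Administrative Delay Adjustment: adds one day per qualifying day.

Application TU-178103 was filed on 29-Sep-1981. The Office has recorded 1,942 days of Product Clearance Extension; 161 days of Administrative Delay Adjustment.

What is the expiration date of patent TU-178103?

Base term: filing date + 19 years → 29 September 2000.
Product Clearance Extension: 1942 days claimed exceeds the 1899-day cap, so +1899 days → 11 December 2005.
Administrative Delay Adjustment: +161 days → 21 May 2006.

May 21, 2006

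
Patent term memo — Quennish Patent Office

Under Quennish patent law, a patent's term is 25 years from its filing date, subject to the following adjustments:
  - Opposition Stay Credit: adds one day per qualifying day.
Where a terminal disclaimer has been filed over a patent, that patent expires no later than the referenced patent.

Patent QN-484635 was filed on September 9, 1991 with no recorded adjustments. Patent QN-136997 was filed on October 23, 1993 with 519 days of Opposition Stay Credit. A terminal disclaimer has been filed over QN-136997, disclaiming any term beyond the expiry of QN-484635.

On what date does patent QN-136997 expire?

2016-09-09

Natural term of QN-136997:
  Base: filing + 25 years → 23 October 2018.
  Opposition Stay Credit: +519 days → 25 March 2020.
Expiry of referenced patent QN-484635:
  Base: filing + 25 years → 9 September 2016.
Terminal disclaimer: QN-136997 expires on the earlier of 25 March 2020 and 9 September 2016.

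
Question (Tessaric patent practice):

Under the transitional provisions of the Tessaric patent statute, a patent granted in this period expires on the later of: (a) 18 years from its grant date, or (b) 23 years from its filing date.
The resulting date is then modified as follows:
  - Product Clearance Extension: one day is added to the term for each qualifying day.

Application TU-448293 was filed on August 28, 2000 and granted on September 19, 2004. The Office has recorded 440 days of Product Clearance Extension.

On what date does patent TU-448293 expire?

(a) grant + 18 years → 19 September 2022.
(b) filing + 23 years → 28 August 2023.
Later of the two: 28 August 2023.
Product Clearance Extension: +440 days → 10 November 2024.

November 10, 2024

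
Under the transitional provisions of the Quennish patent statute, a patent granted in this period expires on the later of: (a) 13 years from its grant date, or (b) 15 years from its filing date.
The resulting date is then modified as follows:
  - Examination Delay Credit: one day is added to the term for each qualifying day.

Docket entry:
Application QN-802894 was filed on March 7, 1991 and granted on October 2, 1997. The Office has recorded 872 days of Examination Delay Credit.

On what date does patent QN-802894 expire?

2013-02-20

(a) grant + 13 years → 2 October 2010.
(b) filing + 15 years → 7 March 2006.
Later of the two: 2 October 2010.
Examination Delay Credit: +872 days → 20 February 2013.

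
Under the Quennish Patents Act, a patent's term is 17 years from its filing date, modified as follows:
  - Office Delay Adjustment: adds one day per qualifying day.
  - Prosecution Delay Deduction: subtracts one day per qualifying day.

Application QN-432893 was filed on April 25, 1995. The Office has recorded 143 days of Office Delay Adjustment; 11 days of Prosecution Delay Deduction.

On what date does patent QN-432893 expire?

Base term: filing date + 17 years → 25 April 2012.
Office Delay Adjustment: +143 days → 15 September 2012.
Prosecution Delay Deduction: −11 days → 4 September 2012.

2012-09-04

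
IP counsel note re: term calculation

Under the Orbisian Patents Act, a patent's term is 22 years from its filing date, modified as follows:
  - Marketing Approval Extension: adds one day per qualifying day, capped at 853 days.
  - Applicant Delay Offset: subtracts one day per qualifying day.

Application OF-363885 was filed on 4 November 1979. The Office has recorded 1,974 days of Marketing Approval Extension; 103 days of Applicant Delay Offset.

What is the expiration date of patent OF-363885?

November 24, 2003

Base term: filing date + 22 years → 4 November 2001.
Marketing Approval Extension: 1974 days claimed exceeds the 853-day cap, so +853 days → 6 March 2004.
Applicant Delay Offset: −103 days → 24 November 2003.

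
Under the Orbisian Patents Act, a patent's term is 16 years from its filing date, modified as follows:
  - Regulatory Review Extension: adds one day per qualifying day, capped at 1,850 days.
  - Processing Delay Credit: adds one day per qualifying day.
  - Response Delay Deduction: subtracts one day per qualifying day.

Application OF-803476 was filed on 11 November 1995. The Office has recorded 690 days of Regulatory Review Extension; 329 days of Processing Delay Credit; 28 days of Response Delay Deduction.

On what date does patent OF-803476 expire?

2014-07-29

Base term: filing date + 16 years → 11 November 2011.
Regulatory Review Extension: 690 days (within the 1850-day cap) → +690 days → 1 October 2013.
Processing Delay Credit: +329 days → 26 August 2014.
Response Delay Deduction: −28 days → 29 July 2014.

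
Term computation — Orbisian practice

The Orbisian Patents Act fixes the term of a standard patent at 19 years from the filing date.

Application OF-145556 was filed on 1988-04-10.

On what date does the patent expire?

2007-04-10

Filing date + 19 years → 10 April 2007.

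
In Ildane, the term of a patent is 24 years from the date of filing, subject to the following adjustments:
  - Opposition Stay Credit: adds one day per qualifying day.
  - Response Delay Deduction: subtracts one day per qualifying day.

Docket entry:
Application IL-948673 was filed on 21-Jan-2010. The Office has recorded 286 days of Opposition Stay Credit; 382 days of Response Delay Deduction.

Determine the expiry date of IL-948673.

2033-10-17

Base term: filing date + 24 years → 21 January 2034.
Opposition Stay Credit: +286 days → 3 November 2034.
Response Delay Deduction: −382 days → 17 October 2033.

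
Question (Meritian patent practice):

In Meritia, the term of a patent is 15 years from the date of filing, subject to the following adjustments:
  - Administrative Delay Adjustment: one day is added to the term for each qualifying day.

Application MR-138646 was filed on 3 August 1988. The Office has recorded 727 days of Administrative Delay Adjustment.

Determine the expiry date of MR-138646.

2005-07-30

Base term: filing date + 15 years → 3 August 2003.
Administrative Delay Adjustment: +727 days → 30 July 2005.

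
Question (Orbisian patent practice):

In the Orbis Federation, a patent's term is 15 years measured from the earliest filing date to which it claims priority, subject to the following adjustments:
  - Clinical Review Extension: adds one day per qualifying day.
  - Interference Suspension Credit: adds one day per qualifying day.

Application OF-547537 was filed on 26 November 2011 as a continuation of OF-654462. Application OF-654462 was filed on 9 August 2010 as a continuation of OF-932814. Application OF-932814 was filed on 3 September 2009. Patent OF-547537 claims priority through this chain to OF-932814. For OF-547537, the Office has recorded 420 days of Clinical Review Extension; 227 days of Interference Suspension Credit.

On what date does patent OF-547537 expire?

2026-06-12

Earliest priority filing: 3 September 2009.
Base term: 3 September 2009 + 15 years → 3 September 2024.
Clinical Review Extension: +420 days → 28 October 2025.
Interference Suspension Credit: +227 days → 12 June 2026.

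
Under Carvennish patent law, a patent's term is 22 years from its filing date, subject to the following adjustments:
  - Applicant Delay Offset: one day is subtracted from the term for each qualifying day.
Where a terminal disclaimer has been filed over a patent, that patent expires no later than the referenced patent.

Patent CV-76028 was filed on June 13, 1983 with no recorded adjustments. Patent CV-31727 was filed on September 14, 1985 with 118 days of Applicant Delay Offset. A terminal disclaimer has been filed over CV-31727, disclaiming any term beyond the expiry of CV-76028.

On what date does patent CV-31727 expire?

June 13, 2005

Natural term of CV-31727:
  Base: filing + 22 years → 14 September 2007.
  Applicant Delay Offset: −118 days → 19 May 2007.
Expiry of referenced patent CV-76028:
  Base: filing + 22 years → 13 June 2005.
Terminal disclaimer: CV-31727 expires on the earlier of 19 May 2007 and 13 June 2005.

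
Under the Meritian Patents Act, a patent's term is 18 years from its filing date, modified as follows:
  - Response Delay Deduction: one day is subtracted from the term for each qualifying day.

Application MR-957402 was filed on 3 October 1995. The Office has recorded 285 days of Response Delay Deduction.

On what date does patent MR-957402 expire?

2012-12-22

Base term: filing date + 18 years → 3 October 2013.
Response Delay Deduction: −285 days → 22 December 2012.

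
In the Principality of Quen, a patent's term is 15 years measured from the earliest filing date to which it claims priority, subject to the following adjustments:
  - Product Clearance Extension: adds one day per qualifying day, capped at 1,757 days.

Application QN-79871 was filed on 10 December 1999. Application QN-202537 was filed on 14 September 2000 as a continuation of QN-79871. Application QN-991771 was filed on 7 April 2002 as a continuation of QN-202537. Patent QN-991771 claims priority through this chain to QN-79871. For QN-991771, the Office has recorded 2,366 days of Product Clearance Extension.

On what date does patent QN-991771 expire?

October 2, 2019

Earliest priority filing: 10 December 1999.
Base term: 10 December 1999 + 15 years → 10 December 2014.
Product Clearance Extension: 2366 days claimed exceeds the 1757-day cap, so +1757 days → 2 October 2019.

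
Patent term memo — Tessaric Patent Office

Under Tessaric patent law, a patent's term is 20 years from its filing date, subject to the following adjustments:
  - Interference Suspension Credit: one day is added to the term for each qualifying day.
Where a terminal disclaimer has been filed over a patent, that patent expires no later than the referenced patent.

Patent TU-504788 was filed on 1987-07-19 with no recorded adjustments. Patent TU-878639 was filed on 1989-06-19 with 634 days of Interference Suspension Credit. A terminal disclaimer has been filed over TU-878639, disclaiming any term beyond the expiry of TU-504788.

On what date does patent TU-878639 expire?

Natural term of TU-878639:
  Base: filing + 20 years → 19 June 2009.
  Interference Suspension Credit: +634 days → 15 March 2011.
Expiry of referenced patent TU-504788:
  Base: filing + 20 years → 19 July 2007.
Terminal disclaimer: TU-878639 expires on the earlier of 15 March 2011 and 19 July 2007.

2007-07-19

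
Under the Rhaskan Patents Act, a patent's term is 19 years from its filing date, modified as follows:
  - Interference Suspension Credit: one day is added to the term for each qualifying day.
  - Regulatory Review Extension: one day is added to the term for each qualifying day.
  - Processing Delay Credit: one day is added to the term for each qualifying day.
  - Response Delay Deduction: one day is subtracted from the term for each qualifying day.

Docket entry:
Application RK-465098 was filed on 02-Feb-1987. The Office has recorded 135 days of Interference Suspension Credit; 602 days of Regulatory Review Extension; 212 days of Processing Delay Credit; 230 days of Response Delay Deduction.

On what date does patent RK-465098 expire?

Base term: filing date + 19 years → 2 February 2006.
Interference Suspension Credit: +135 days → 17 June 2006.
Regulatory Review Extension: +602 days → 9 February 2008.
Processing Delay Credit: +212 days → 8 September 2008.
Response Delay Deduction: −230 days → 22 January 2008.

January 22, 2008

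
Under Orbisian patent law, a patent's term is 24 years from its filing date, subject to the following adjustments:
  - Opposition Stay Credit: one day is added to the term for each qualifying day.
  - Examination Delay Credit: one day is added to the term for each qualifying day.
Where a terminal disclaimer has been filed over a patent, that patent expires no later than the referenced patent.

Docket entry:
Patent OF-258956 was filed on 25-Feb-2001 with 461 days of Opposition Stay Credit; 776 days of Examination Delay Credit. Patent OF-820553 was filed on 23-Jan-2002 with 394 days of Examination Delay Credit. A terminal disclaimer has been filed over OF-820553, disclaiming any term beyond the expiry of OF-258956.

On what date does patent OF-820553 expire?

2027-02-21

Natural term of OF-820553:
  Base: filing + 24 years → 23 January 2026.
  Examination Delay Credit: +394 days → 21 February 2027.
Expiry of referenced patent OF-258956:
  Base: filing + 24 years → 25 February 2025.
  Opposition Stay Credit: +461 days → 1 June 2026.
  Examination Delay Credit: +776 days → 16 July 2028.
Terminal disclaimer: OF-820553 expires on the earlier of 21 February 2027 and 16 July 2028.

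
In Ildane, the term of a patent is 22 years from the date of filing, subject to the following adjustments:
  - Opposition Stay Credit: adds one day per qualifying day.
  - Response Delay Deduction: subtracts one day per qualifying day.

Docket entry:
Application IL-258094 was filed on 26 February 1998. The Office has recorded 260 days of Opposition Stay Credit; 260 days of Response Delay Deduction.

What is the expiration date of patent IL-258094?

2020-02-26

Base term: filing date + 22 years → 26 February 2020.
Opposition Stay Credit: +260 days → 12 November 2020.
Response Delay Deduction: −260 days → 26 February 2020.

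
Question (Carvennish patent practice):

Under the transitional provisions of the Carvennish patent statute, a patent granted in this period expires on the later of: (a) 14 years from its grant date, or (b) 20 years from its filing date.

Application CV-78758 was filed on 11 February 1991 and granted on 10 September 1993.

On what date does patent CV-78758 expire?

(a) grant + 14 years → 10 September 2007.
(b) filing + 20 years → 11 February 2011.
Later of the two: 11 February 2011.

2011-02-11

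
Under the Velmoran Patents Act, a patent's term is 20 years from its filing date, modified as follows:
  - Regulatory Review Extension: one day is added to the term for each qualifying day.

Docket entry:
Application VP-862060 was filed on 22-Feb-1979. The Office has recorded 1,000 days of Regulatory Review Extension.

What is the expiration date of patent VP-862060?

Base term: filing date + 20 years → 22 February 1999.
Regulatory Review Extension: +1000 days → 18 November 2001.

2001-11-18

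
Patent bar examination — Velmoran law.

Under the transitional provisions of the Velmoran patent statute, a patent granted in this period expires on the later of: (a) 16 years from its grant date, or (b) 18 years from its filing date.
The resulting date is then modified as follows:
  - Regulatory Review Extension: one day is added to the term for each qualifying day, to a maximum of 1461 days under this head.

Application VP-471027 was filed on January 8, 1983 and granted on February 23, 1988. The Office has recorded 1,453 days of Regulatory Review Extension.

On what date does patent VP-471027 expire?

(a) grant + 16 years → 23 February 2004.
(b) filing + 18 years → 8 January 2001.
Later of the two: 23 February 2004.
Regulatory Review Extension: 1453 days (within the 1461-day cap) → +1453 days → 15 February 2008.

February 15, 2008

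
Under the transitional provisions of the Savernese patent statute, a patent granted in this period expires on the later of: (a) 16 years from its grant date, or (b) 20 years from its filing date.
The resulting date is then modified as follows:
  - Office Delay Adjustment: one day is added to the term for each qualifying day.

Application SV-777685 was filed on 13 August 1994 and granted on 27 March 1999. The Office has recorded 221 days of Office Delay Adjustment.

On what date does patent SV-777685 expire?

(a) grant + 16 years → 27 March 2015.
(b) filing + 20 years → 13 August 2014.
Later of the two: 27 March 2015.
Office Delay Adjustment: +221 days → 3 November 2015.

2015-11-03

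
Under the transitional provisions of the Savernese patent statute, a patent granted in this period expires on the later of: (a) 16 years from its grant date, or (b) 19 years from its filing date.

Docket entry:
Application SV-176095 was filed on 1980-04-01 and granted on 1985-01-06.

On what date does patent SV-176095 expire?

(a) grant + 16 years → 6 January 2001.
(b) filing + 19 years → 1 April 1999.
Later of the two: 6 January 2001.

January 6, 2001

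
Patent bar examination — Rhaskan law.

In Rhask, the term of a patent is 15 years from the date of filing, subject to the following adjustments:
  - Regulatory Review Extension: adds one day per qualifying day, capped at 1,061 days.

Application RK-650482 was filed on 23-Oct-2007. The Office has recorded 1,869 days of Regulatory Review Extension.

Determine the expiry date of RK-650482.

Base term: filing date + 15 years → 23 October 2022.
Regulatory Review Extension: 1869 days claimed exceeds the 1061-day cap, so +1061 days → 18 September 2025.

2025-09-18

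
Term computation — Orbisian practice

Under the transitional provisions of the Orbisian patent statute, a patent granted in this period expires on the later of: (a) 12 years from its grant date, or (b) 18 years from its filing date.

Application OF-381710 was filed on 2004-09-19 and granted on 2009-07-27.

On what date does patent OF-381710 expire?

(a) grant + 12 years → 27 July 2021.
(b) filing + 18 years → 19 September 2022.
Later of the two: 19 September 2022.

September 19, 2022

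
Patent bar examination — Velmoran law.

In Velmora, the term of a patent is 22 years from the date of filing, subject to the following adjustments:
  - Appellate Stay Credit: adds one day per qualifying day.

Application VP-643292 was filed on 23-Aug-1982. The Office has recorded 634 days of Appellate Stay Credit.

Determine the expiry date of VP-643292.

May 19, 2006

Base term: filing date + 22 years → 23 August 2004.
Appellate Stay Credit: +634 days → 19 May 2006.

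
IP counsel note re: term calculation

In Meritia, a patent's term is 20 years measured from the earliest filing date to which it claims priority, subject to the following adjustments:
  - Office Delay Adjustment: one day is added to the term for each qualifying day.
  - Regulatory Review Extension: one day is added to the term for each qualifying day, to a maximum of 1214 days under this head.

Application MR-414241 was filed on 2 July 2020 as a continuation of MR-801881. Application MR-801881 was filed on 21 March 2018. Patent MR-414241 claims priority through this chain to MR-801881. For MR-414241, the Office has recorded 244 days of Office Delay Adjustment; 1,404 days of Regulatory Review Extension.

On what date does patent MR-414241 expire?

Earliest priority filing: 21 March 2018.
Base term: 21 March 2018 + 20 years → 21 March 2038.
Office Delay Adjustment: +244 days → 20 November 2038.
Regulatory Review Extension: 1404 days claimed exceeds the 1214-day cap, so +1214 days → 18 March 2042.

March 18, 2042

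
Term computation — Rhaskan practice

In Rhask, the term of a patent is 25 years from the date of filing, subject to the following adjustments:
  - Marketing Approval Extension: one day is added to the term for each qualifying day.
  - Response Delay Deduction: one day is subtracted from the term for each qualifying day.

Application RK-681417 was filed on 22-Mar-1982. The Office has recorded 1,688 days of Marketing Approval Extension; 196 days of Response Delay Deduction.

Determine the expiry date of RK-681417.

Base term: filing date + 25 years → 22 March 2007.
Marketing Approval Extension: +1688 days → 4 November 2011.
Response Delay Deduction: −196 days → 22 April 2011.

2011-04-22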